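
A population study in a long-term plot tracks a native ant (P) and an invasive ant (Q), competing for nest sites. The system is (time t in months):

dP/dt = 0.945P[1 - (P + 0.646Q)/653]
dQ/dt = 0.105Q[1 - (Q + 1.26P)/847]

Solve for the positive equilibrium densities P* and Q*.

Setting both brackets to zero gives the nullclines P + 0.646Q = 653 and 1.26P + Q = 847.
Substituting Q = 847 - 1.26P into the first: P(1 - 0.646·1.26) = 653 - 0.646·847.
So P* = 106/0.186 = 569, and then Q* = 847 - 1.26·569 = 130.

P* ≈ 569, Q* ≈ 130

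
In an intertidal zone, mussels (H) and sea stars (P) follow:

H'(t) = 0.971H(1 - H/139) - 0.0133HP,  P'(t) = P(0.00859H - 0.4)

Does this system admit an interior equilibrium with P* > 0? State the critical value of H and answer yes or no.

Threshold H = 46.6; K > 46.6, so yes, the predator persists.

The predator equation gives dP/dt > 0 only when H > 0.4/0.00859 = 46.6.
Without the predator, H → K = 139. Since 139 > 46.6, the predator can invade and persist.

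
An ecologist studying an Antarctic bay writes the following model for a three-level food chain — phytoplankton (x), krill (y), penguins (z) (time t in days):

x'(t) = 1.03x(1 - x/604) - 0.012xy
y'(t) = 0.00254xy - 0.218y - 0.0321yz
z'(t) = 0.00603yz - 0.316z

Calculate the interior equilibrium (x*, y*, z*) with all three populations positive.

x* ≈ 235, y* ≈ 52.4, z* ≈ 11.8

From dz/dt = 0: 0.00603y* = 0.316, so y* = 52.4.
From dx/dt = 0: 1.03(1 - x*/604) = 0.012·52.4, giving x* = 604·(1 - 0.611) = 235.
From dy/dt = 0: 0.00254·235 - 0.218 = 0.0321z*, so z* = 0.379/0.0321 = 11.8.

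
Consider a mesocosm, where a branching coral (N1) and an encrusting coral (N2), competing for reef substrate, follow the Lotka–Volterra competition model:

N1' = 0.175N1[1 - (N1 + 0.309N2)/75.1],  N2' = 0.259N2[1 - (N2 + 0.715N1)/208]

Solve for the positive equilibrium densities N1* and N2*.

Setting both brackets to zero gives the nullclines N1 + 0.309N2 = 75.1 and 0.715N1 + N2 = 208.
Substituting N2 = 208 - 0.715N1 into the first: N1(1 - 0.309·0.715) = 75.1 - 0.309·208.
So N1* = 10.8/0.779 = 13.9, and then N2* = 208 - 0.715·13.9 = 198.

N1* ≈ 13.9, N2* ≈ 198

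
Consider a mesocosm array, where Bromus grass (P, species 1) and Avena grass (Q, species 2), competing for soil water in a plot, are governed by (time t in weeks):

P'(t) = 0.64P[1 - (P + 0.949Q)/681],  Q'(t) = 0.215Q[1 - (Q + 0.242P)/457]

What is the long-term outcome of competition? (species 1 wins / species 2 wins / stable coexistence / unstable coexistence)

stable coexistence

Compare the nullcline intercepts: K1/α12 = 681/0.949 = 718 > K2 = 457; K2/α21 = 457/0.242 = 1890 > K1 = 681.
Since both inequalities hold, each species can invade when rare, so the interior equilibrium is stable.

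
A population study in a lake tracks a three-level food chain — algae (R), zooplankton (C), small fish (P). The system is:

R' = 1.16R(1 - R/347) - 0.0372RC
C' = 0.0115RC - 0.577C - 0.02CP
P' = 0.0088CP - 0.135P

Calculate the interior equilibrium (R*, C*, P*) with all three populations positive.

R* ≈ 176, C* ≈ 15.3, P* ≈ 72.5

From dP/dt = 0: 0.0088C* = 0.135, so C* = 15.3.
From dR/dt = 0: 1.16(1 - R*/347) = 0.0372·15.3, giving R* = 347·(1 - 0.492) = 176.
From dC/dt = 0: 0.0115·176 - 0.577 = 0.02P*, so P* = 1.45/0.02 = 72.5.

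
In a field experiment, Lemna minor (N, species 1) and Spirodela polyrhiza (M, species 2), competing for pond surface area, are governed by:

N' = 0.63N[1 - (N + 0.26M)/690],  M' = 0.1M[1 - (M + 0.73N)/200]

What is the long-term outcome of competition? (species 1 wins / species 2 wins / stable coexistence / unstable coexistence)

species 1 excludes species 2

Compare the nullcline intercepts: K1/α12 = 690/0.26 = 2650 > K2 = 200; K2/α21 = 200/0.73 = 274 < K1 = 690.
Since the inequalities point opposite ways, species 1 can invade but species 2 cannot.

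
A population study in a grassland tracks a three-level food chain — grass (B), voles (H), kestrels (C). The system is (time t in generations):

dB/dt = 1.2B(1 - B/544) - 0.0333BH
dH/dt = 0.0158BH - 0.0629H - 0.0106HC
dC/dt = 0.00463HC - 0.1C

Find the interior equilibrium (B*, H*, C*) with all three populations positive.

From dC/dt = 0: 0.00463H* = 0.1, so H* = 21.6.
From dB/dt = 0: 1.2(1 - B*/544) = 0.0333·21.6, giving B* = 544·(1 - 0.599) = 218.
From dH/dt = 0: 0.0158·218 - 0.0629 = 0.0106C*, so C* = 3.38/0.0106 = 319.

B* ≈ 218, H* ≈ 21.6, C* ≈ 319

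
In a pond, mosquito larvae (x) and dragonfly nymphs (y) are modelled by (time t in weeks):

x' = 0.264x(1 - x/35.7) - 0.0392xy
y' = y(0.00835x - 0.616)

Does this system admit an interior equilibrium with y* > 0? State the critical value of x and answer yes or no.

Threshold x = 73.8; K < 73.8, so no, the predator goes extinct.

The predator equation gives dy/dt > 0 only when x > 0.616/0.00835 = 73.8.
Without the predator, x → K = 35.7. Since 35.7 < 73.8, the predator cannot invade.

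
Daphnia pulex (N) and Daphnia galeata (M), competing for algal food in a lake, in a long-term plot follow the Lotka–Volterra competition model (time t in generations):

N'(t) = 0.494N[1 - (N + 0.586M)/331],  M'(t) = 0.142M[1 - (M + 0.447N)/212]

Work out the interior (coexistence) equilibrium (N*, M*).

N* ≈ 280, M* ≈ 86.8

Setting both brackets to zero gives the nullclines N + 0.586M = 331 and 0.447N + M = 212.
Substituting M = 212 - 0.447N into the first: N(1 - 0.586·0.447) = 331 - 0.586·212.
So N* = 207/0.738 = 280, and then M* = 212 - 0.447·280 = 86.8.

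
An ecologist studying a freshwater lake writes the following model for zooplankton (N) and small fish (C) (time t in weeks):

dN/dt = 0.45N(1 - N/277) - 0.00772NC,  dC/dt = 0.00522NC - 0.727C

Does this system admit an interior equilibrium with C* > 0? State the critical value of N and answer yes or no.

The predator equation gives dC/dt > 0 only when N > 0.727/0.00522 = 139.
Without the predator, N → K = 277. Since 277 > 139, the predator can invade and persist.

Threshold N = 139; K > 139, so yes, the predator persists.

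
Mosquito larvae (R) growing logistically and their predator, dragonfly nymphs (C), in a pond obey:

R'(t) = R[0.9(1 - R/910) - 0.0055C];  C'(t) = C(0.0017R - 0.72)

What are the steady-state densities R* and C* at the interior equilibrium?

From dC/dt = 0 with C > 0: 0.0017R* = 0.72, so R* = 424.
Substitute into dR/dt = 0: 0.9(1 - 424/910) = 0.0055C*.
The bracket is 0.535, giving C* = 0.481/0.0055 = 87.5.

R* ≈ 424, C* ≈ 87.5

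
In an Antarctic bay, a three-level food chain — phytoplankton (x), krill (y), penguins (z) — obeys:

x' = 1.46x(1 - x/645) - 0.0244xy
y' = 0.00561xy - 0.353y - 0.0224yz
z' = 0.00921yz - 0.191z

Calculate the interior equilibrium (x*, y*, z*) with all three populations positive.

x* ≈ 421, y* ≈ 20.7, z* ≈ 89.8

From dz/dt = 0: 0.00921y* = 0.191, so y* = 20.7.
From dx/dt = 0: 1.46(1 - x*/645) = 0.0244·20.7, giving x* = 645·(1 - 0.347) = 421.
From dy/dt = 0: 0.00561·421 - 0.353 = 0.0224z*, so z* = 2.01/0.0224 = 89.8.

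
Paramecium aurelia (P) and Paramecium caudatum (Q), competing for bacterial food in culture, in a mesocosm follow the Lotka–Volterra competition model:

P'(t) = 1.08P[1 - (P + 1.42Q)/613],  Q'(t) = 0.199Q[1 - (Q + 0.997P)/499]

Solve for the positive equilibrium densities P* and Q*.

Setting both brackets to zero gives the nullclines P + 1.42Q = 613 and 0.997P + Q = 499.
Substituting Q = 499 - 0.997P into the first: P(1 - 1.42·0.997) = 613 - 1.42·499.
So P* = -95.6/-0.416 = 230, and then Q* = 499 - 0.997·230 = 270.

P* ≈ 230, Q* ≈ 270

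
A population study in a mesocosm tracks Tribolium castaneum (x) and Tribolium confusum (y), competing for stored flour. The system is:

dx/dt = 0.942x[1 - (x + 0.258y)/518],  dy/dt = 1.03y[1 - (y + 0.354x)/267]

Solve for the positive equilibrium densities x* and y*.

x* ≈ 494, y* ≈ 92

Setting both brackets to zero gives the nullclines x + 0.258y = 518 and 0.354x + y = 267.
Substituting y = 267 - 0.354x into the first: x(1 - 0.258·0.354) = 518 - 0.258·267.
So x* = 449/0.909 = 494, and then y* = 267 - 0.354·494 = 92.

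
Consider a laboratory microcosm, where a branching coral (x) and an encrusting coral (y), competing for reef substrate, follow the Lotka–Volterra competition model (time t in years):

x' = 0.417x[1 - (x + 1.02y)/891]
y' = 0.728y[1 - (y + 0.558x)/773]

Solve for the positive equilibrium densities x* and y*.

Setting both brackets to zero gives the nullclines x + 1.02y = 891 and 0.558x + y = 773.
Substituting y = 773 - 0.558x into the first: x(1 - 1.02·0.558) = 891 - 1.02·773.
So x* = 103/0.431 = 238, and then y* = 773 - 0.558·238 = 640.

x* ≈ 238, y* ≈ 640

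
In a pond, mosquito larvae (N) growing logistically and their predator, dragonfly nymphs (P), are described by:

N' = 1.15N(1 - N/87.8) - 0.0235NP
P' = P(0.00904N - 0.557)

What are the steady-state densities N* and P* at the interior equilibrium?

From dP/dt = 0 with P > 0: 0.00904N* = 0.557, so N* = 61.6.
Substitute into dN/dt = 0: 1.15(1 - 61.6/87.8) = 0.0235P*.
The bracket is 0.298, giving P* = 0.343/0.0235 = 14.6.

N* ≈ 61.6, P* ≈ 14.6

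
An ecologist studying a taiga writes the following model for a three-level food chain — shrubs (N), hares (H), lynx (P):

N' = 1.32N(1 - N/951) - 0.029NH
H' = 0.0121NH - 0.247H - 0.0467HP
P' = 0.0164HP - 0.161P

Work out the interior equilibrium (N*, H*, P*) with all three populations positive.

From dP/dt = 0: 0.0164H* = 0.161, so H* = 9.82.
From dN/dt = 0: 1.32(1 - N*/951) = 0.029·9.82, giving N* = 951·(1 - 0.216) = 746.
From dH/dt = 0: 0.0121·746 - 0.247 = 0.0467P*, so P* = 8.78/0.0467 = 188.

N* ≈ 746, H* ≈ 9.82, P* ≈ 188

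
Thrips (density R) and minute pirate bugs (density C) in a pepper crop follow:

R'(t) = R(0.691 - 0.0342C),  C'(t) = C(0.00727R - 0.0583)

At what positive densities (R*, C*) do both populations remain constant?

R* ≈ 8.02, C* ≈ 20.2

Set dC/dt = 0 with C > 0: 0.00727R - 0.0583 = 0, so R* = 0.0583/0.00727 = 8.02.
Set dR/dt = 0 with R > 0: 0.691 - 0.0342C = 0, so C* = 0.691/0.0342 = 20.2.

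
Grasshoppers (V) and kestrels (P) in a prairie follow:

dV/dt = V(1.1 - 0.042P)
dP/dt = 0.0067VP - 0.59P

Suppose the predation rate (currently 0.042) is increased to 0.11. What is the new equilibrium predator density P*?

P* ≈ 10

At the interior fixed point, setting dV/dt = 0 with V > 0 fixes P* = (prey growth rate)/(VP coefficient) — independent of the other coefficients.
With the change, P* = 1.1/0.11 = 10; it falls from 26.2.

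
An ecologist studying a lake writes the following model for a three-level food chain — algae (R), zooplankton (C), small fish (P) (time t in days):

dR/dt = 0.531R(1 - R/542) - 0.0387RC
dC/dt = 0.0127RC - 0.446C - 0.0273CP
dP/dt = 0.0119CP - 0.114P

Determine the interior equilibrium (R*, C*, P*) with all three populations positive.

R* ≈ 164, C* ≈ 9.58, P* ≈ 59.8

From dP/dt = 0: 0.0119C* = 0.114, so C* = 9.58.
From dR/dt = 0: 0.531(1 - R*/542) = 0.0387·9.58, giving R* = 542·(1 - 0.698) = 164.
From dC/dt = 0: 0.0127·164 - 0.446 = 0.0273P*, so P* = 1.63/0.0273 = 59.8.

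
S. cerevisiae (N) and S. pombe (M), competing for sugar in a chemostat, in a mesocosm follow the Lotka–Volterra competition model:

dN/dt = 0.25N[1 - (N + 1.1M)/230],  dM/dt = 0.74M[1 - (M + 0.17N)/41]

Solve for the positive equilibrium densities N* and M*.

N* ≈ 227, M* ≈ 2.34

Setting both brackets to zero gives the nullclines N + 1.1M = 230 and 0.17N + M = 41.
Substituting M = 41 - 0.17N into the first: N(1 - 1.1·0.17) = 230 - 1.1·41.
So N* = 185/0.813 = 227, and then M* = 41 - 0.17·227 = 2.34.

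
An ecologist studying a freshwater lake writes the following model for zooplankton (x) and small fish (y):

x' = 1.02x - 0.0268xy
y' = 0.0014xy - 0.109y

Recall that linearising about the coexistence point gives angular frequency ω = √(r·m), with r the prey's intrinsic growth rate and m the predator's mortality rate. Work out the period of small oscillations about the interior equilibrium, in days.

Here r = 1.02 and m = 0.109, so r·m = 0.111.
ω = √0.111 = 0.333 per day, hence T = 2π/ω ≈ 18.8 days.

T ≈ 18.8 days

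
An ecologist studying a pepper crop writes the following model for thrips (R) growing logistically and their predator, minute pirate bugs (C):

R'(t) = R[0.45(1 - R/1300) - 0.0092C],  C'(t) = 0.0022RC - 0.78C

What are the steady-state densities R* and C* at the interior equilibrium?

From dC/dt = 0 with C > 0: 0.0022R* = 0.78, so R* = 355.
Substitute into dR/dt = 0: 0.45(1 - 355/1300) = 0.0092C*.
The bracket is 0.727, giving C* = 0.327/0.0092 = 35.6.

R* ≈ 355, C* ≈ 35.6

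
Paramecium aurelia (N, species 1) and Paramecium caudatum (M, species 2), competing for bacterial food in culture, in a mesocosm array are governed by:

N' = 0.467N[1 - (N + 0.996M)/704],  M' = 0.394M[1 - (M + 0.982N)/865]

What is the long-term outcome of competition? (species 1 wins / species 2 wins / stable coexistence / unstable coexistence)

species 2 excludes species 1

Compare the nullcline intercepts: K1/α12 = 704/0.996 = 707 < K2 = 865; K2/α21 = 865/0.982 = 881 > K1 = 704.
Since the inequalities point opposite ways, species 2 can invade but species 1 cannot.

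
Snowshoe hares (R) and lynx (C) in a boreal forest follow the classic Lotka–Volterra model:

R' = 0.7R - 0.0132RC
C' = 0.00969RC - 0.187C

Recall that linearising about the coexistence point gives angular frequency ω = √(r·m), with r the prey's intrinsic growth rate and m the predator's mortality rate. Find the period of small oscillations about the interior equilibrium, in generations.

Here r = 0.7 and m = 0.187, so r·m = 0.131.
ω = √0.131 = 0.362 per generation, hence T = 2π/ω ≈ 17.4 generations.

T ≈ 17.4 generations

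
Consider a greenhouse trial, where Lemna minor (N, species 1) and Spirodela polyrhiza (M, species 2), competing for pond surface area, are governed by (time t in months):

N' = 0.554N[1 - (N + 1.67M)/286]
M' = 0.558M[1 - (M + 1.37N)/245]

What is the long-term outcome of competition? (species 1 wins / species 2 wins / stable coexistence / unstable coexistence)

Compare the nullcline intercepts: K1/α12 = 286/1.67 = 171 < K2 = 245; K2/α21 = 245/1.37 = 179 < K1 = 286.
Since both are reversed, neither can invade when rare; the interior point is a saddle.

unstable coexistence (outcome depends on initial conditions)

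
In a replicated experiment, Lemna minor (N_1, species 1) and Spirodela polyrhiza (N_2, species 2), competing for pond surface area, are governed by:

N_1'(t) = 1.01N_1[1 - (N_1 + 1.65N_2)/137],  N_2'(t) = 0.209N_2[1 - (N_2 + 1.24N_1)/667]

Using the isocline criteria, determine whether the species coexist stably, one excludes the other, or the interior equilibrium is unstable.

Compare the nullcline intercepts: K1/α12 = 137/1.65 = 83 < K2 = 667; K2/α21 = 667/1.24 = 538 > K1 = 137.
Since the inequalities point opposite ways, species 2 can invade but species 1 cannot.

species 2 excludes species 1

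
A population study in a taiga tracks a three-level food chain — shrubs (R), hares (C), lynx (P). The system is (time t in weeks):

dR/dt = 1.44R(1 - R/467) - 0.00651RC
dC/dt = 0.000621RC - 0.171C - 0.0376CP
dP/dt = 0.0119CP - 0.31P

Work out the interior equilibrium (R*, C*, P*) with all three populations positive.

R* ≈ 412, C* ≈ 26.1, P* ≈ 2.26

From dP/dt = 0: 0.0119C* = 0.31, so C* = 26.1.
From dR/dt = 0: 1.44(1 - R*/467) = 0.00651·26.1, giving R* = 467·(1 - 0.118) = 412.
From dC/dt = 0: 0.000621·412 - 0.171 = 0.0376P*, so P* = 0.0849/0.0376 = 2.26.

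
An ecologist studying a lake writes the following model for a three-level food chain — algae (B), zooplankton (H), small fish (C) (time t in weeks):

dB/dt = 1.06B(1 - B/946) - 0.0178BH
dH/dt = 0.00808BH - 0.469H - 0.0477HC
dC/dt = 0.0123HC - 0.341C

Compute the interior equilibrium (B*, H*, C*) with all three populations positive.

B* ≈ 506, H* ≈ 27.7, C* ≈ 75.8

From dC/dt = 0: 0.0123H* = 0.341, so H* = 27.7.
From dB/dt = 0: 1.06(1 - B*/946) = 0.0178·27.7, giving B* = 946·(1 - 0.466) = 506.
From dH/dt = 0: 0.00808·506 - 0.469 = 0.0477C*, so C* = 3.62/0.0477 = 75.8.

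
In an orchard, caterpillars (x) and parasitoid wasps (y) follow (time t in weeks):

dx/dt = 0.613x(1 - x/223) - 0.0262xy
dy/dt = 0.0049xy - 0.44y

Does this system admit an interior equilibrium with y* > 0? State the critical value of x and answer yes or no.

The predator equation gives dy/dt > 0 only when x > 0.44/0.0049 = 89.8.
Without the predator, x → K = 223. Since 223 > 89.8, the predator can invade and persist.

Threshold x = 89.8; K > 89.8, so yes, the predator persists.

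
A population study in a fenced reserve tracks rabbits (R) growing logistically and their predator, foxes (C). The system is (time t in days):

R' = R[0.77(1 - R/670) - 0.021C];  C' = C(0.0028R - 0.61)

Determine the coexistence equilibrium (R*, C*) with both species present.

R* ≈ 218, C* ≈ 24.7

From dC/dt = 0 with C > 0: 0.0028R* = 0.61, so R* = 218.
Substitute into dR/dt = 0: 0.77(1 - 218/670) = 0.021C*.
The bracket is 0.675, giving C* = 0.52/0.021 = 24.7.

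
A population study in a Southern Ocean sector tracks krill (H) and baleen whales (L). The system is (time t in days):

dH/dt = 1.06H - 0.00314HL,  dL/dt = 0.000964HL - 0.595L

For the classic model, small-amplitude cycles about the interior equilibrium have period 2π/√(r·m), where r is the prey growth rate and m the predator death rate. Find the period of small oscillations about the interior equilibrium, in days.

Here r = 1.06 and m = 0.595, so r·m = 0.631.
ω = √0.631 = 0.794 per day, hence T = 2π/ω ≈ 7.91 days.

T ≈ 7.91 days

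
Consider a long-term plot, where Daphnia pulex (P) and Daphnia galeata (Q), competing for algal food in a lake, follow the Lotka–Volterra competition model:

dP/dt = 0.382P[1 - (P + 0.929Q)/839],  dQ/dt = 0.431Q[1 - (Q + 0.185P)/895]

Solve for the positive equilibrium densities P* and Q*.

P* ≈ 9.11, Q* ≈ 893

Setting both brackets to zero gives the nullclines P + 0.929Q = 839 and 0.185P + Q = 895.
Substituting Q = 895 - 0.185P into the first: P(1 - 0.929·0.185) = 839 - 0.929·895.
So P* = 7.54/0.828 = 9.11, and then Q* = 895 - 0.185·9.11 = 893.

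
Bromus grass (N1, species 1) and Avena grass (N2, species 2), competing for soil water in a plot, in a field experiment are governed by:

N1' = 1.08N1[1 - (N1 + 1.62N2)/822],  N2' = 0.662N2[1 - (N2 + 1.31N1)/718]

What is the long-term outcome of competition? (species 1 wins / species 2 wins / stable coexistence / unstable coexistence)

Compare the nullcline intercepts: K1/α12 = 822/1.62 = 507 < K2 = 718; K2/α21 = 718/1.31 = 548 < K1 = 822.
Since both are reversed, neither can invade when rare; the interior point is a saddle.

unstable coexistence (outcome depends on initial conditions)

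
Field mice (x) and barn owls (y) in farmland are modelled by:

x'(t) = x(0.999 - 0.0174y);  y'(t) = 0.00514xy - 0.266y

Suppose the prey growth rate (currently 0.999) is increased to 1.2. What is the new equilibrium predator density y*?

At the interior fixed point, setting dx/dt = 0 with x > 0 fixes y* = (prey growth rate)/(xy coefficient) — independent of the other coefficients.
With the change, y* = 1.2/0.0174 = 69; it rises from 57.4.

y* ≈ 69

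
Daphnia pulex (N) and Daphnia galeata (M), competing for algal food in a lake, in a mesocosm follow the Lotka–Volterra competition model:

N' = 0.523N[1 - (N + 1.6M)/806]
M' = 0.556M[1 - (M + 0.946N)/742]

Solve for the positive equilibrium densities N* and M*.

N* ≈ 742, M* ≈ 39.9

Setting both brackets to zero gives the nullclines N + 1.6M = 806 and 0.946N + M = 742.
Substituting M = 742 - 0.946N into the first: N(1 - 1.6·0.946) = 806 - 1.6·742.
So N* = -381/-0.514 = 742, and then M* = 742 - 0.946·742 = 39.9.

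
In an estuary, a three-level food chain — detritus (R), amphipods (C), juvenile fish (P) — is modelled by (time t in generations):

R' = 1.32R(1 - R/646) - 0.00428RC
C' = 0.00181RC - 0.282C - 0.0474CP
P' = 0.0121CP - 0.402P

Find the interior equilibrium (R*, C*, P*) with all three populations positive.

R* ≈ 576, C* ≈ 33.2, P* ≈ 16.1

From dP/dt = 0: 0.0121C* = 0.402, so C* = 33.2.
From dR/dt = 0: 1.32(1 - R*/646) = 0.00428·33.2, giving R* = 646·(1 - 0.108) = 576.
From dC/dt = 0: 0.00181·576 - 0.282 = 0.0474P*, so P* = 0.761/0.0474 = 16.1.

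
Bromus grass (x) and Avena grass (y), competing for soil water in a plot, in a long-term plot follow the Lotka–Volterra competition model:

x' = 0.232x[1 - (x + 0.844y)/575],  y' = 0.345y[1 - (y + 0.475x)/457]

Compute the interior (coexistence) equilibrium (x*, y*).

x* ≈ 316, y* ≈ 307

Setting both brackets to zero gives the nullclines x + 0.844y = 575 and 0.475x + y = 457.
Substituting y = 457 - 0.475x into the first: x(1 - 0.844·0.475) = 575 - 0.844·457.
So x* = 189/0.599 = 316, and then y* = 457 - 0.475·316 = 307.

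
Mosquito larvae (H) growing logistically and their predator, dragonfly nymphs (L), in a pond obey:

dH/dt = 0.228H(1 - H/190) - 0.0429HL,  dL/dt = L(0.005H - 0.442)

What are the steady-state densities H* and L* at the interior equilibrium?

H* ≈ 88.4, L* ≈ 2.84

From dL/dt = 0 with L > 0: 0.005H* = 0.442, so H* = 88.4.
Substitute into dH/dt = 0: 0.228(1 - 88.4/190) = 0.0429L*.
The bracket is 0.535, giving L* = 0.122/0.0429 = 2.84.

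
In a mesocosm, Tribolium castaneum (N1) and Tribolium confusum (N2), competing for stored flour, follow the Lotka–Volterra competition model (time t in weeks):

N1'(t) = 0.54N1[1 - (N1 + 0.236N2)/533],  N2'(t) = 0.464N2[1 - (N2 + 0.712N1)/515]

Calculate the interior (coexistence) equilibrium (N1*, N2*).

Setting both brackets to zero gives the nullclines N1 + 0.236N2 = 533 and 0.712N1 + N2 = 515.
Substituting N2 = 515 - 0.712N1 into the first: N1(1 - 0.236·0.712) = 533 - 0.236·515.
So N1* = 411/0.832 = 495, and then N2* = 515 - 0.712·495 = 163.

N1* ≈ 495, N2* ≈ 163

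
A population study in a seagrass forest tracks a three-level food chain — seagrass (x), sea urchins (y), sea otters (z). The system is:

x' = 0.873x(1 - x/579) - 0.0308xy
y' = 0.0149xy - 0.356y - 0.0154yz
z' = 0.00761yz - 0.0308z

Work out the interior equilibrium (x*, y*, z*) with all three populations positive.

x* ≈ 496, y* ≈ 4.05, z* ≈ 457

From dz/dt = 0: 0.00761y* = 0.0308, so y* = 4.05.
From dx/dt = 0: 0.873(1 - x*/579) = 0.0308·4.05, giving x* = 579·(1 - 0.143) = 496.
From dy/dt = 0: 0.0149·496 - 0.356 = 0.0154z*, so z* = 7.04/0.0154 = 457.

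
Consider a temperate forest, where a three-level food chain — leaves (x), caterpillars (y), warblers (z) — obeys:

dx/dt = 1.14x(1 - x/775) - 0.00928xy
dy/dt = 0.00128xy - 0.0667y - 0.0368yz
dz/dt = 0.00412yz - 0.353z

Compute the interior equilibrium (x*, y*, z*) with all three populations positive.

x* ≈ 234, y* ≈ 85.7, z* ≈ 6.34

From dz/dt = 0: 0.00412y* = 0.353, so y* = 85.7.
From dx/dt = 0: 1.14(1 - x*/775) = 0.00928·85.7, giving x* = 775·(1 - 0.697) = 234.
From dy/dt = 0: 0.00128·234 - 0.0667 = 0.0368z*, so z* = 0.233/0.0368 = 6.34.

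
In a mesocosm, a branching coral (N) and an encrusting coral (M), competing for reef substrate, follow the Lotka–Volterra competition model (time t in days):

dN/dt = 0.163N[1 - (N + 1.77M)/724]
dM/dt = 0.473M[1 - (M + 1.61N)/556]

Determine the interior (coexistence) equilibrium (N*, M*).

Setting both brackets to zero gives the nullclines N + 1.77M = 724 and 1.61N + M = 556.
Substituting M = 556 - 1.61N into the first: N(1 - 1.77·1.61) = 724 - 1.77·556.
So N* = -260/-1.85 = 141, and then M* = 556 - 1.61·141 = 330.

N* ≈ 141, M* ≈ 330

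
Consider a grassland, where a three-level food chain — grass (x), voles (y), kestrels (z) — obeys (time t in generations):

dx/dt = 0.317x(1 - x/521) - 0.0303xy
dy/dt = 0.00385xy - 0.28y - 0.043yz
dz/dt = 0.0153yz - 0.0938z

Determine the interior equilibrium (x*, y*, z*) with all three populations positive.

x* ≈ 216, y* ≈ 6.13, z* ≈ 12.8

From dz/dt = 0: 0.0153y* = 0.0938, so y* = 6.13.
From dx/dt = 0: 0.317(1 - x*/521) = 0.0303·6.13, giving x* = 521·(1 - 0.586) = 216.
From dy/dt = 0: 0.00385·216 - 0.28 = 0.043z*, so z* = 0.55/0.043 = 12.8.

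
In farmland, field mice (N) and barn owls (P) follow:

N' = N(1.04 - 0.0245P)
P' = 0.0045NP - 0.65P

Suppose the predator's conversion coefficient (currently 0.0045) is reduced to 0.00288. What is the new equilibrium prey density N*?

N* ≈ 226

At the interior fixed point, setting dP/dt = 0 with P > 0 fixes N* = (predator death rate)/(NP coefficient) — independent of the other coefficients.
With the change, N* = 0.65/0.00288 = 226; it rises from 144.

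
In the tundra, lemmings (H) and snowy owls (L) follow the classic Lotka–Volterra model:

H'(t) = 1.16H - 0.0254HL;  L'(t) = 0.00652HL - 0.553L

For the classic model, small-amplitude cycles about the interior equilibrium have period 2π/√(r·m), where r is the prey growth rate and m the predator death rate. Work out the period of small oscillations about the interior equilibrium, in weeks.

T ≈ 7.84 weeks

Here r = 1.16 and m = 0.553, so r·m = 0.641.
ω = √0.641 = 0.801 per week, hence T = 2π/ω ≈ 7.84 weeks.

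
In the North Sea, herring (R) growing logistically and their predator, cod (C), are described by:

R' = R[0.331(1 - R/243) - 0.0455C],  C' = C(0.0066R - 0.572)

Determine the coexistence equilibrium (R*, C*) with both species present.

From dC/dt = 0 with C > 0: 0.0066R* = 0.572, so R* = 86.7.
Substitute into dR/dt = 0: 0.331(1 - 86.7/243) = 0.0455C*.
The bracket is 0.643, giving C* = 0.213/0.0455 = 4.68.

R* ≈ 86.7, C* ≈ 4.68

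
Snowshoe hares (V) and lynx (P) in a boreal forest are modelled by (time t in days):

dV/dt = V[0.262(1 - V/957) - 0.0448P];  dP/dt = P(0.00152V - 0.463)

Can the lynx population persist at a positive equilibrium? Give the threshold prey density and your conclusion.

Threshold V = 305; K > 305, so yes, the predator persists.

The predator equation gives dP/dt > 0 only when V > 0.463/0.00152 = 305.
Without the predator, V → K = 957. Since 957 > 305, the predator can invade and persist.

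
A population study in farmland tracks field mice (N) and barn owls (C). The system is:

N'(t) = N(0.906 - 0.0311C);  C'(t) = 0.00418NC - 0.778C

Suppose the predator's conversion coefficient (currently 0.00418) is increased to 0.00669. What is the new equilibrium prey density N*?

N* ≈ 116

At the interior fixed point, setting dC/dt = 0 with C > 0 fixes N* = (predator death rate)/(NC coefficient) — independent of the other coefficients.
With the change, N* = 0.778/0.00669 = 116; it falls from 186.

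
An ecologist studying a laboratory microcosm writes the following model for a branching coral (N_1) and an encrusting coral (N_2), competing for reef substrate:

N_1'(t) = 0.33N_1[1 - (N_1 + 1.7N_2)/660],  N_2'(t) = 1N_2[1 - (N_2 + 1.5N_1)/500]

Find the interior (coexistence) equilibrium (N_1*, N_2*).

Setting both brackets to zero gives the nullclines N_1 + 1.7N_2 = 660 and 1.5N_1 + N_2 = 500.
Substituting N_2 = 500 - 1.5N_1 into the first: N_1(1 - 1.7·1.5) = 660 - 1.7·500.
So N_1* = -190/-1.55 = 123, and then N_2* = 500 - 1.5·123 = 316.

N_1* ≈ 123, N_2* ≈ 316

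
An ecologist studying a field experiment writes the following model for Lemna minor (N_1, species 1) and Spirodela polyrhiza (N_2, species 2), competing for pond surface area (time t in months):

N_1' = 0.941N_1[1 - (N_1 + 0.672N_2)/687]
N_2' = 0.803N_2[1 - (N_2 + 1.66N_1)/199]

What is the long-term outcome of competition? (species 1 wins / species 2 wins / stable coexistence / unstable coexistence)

Compare the nullcline intercepts: K1/α12 = 687/0.672 = 1020 > K2 = 199; K2/α21 = 199/1.66 = 120 < K1 = 687.
Since the inequalities point opposite ways, species 1 can invade but species 2 cannot.

species 1 excludes species 2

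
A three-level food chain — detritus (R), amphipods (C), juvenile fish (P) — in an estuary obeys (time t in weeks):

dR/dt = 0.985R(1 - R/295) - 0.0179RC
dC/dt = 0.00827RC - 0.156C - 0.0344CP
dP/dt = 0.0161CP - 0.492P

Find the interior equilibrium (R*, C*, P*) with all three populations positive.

R* ≈ 131, C* ≈ 30.6, P* ≈ 27

From dP/dt = 0: 0.0161C* = 0.492, so C* = 30.6.
From dR/dt = 0: 0.985(1 - R*/295) = 0.0179·30.6, giving R* = 295·(1 - 0.555) = 131.
From dC/dt = 0: 0.00827·131 - 0.156 = 0.0344P*, so P* = 0.929/0.0344 = 27.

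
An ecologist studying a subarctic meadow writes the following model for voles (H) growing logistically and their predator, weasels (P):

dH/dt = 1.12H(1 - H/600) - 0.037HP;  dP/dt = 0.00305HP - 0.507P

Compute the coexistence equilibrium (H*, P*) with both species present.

H* ≈ 166, P* ≈ 21.9

From dP/dt = 0 with P > 0: 0.00305H* = 0.507, so H* = 166.
Substitute into dH/dt = 0: 1.12(1 - 166/600) = 0.037P*.
The bracket is 0.723, giving P* = 0.81/0.037 = 21.9.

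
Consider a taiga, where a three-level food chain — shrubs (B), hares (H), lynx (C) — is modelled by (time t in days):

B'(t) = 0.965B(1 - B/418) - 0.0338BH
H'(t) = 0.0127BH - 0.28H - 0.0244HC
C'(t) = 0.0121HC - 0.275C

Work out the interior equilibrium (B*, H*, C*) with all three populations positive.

B* ≈ 85.3, H* ≈ 22.7, C* ≈ 32.9

From dC/dt = 0: 0.0121H* = 0.275, so H* = 22.7.
From dB/dt = 0: 0.965(1 - B*/418) = 0.0338·22.7, giving B* = 418·(1 - 0.796) = 85.3.
From dH/dt = 0: 0.0127·85.3 - 0.28 = 0.0244C*, so C* = 0.803/0.0244 = 32.9.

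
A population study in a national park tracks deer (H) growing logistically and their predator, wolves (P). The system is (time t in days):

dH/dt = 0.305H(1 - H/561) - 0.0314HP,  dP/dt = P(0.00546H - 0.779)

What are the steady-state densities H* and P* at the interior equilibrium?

From dP/dt = 0 with P > 0: 0.00546H* = 0.779, so H* = 143.
Substitute into dH/dt = 0: 0.305(1 - 143/561) = 0.0314P*.
The bracket is 0.746, giving P* = 0.227/0.0314 = 7.24.

H* ≈ 143, P* ≈ 7.24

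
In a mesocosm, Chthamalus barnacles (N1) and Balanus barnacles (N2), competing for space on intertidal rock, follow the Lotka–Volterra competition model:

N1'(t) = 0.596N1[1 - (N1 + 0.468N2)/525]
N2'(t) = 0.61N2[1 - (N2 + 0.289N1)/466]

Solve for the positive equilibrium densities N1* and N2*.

N1* ≈ 355, N2* ≈ 363

Setting both brackets to zero gives the nullclines N1 + 0.468N2 = 525 and 0.289N1 + N2 = 466.
Substituting N2 = 466 - 0.289N1 into the first: N1(1 - 0.468·0.289) = 525 - 0.468·466.
So N1* = 307/0.865 = 355, and then N2* = 466 - 0.289·355 = 363.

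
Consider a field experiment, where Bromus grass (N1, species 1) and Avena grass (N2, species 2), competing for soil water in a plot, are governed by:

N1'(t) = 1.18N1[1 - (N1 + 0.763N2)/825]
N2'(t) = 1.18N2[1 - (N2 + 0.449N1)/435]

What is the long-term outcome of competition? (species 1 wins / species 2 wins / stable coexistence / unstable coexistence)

stable coexistence

Compare the nullcline intercepts: K1/α12 = 825/0.763 = 1080 > K2 = 435; K2/α21 = 435/0.449 = 969 > K1 = 825.
Since both inequalities hold, each species can invade when rare, so the interior equilibrium is stable.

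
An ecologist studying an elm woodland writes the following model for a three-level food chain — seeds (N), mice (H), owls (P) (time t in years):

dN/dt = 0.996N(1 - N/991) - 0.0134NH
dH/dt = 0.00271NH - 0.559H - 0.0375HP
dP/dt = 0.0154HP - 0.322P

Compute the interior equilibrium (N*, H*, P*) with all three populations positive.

From dP/dt = 0: 0.0154H* = 0.322, so H* = 20.9.
From dN/dt = 0: 0.996(1 - N*/991) = 0.0134·20.9, giving N* = 991·(1 - 0.281) = 712.
From dH/dt = 0: 0.00271·712 - 0.559 = 0.0375P*, so P* = 1.37/0.0375 = 36.6.

N* ≈ 712, H* ≈ 20.9, P* ≈ 36.6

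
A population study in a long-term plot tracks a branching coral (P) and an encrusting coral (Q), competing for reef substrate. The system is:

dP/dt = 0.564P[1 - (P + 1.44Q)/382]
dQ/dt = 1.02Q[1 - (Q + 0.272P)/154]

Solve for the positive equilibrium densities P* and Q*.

P* ≈ 263, Q* ≈ 82.4

Setting both brackets to zero gives the nullclines P + 1.44Q = 382 and 0.272P + Q = 154.
Substituting Q = 154 - 0.272P into the first: P(1 - 1.44·0.272) = 382 - 1.44·154.
So P* = 160/0.608 = 263, and then Q* = 154 - 0.272·263 = 82.4.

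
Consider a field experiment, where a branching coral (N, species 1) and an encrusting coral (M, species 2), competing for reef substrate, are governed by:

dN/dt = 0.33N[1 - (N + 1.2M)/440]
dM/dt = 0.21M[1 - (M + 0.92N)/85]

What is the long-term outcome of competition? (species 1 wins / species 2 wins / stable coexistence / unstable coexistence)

species 1 excludes species 2

Compare the nullcline intercepts: K1/α12 = 440/1.2 = 367 > K2 = 85; K2/α21 = 85/0.92 = 92.4 < K1 = 440.
Since the inequalities point opposite ways, species 1 can invade but species 2 cannot.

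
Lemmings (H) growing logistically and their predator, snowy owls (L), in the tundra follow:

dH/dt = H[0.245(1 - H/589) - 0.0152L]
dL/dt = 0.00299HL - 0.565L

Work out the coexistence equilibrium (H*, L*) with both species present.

H* ≈ 189, L* ≈ 10.9

From dL/dt = 0 with L > 0: 0.00299H* = 0.565, so H* = 189.
Substitute into dH/dt = 0: 0.245(1 - 189/589) = 0.0152L*.
The bracket is 0.679, giving L* = 0.166/0.0152 = 10.9.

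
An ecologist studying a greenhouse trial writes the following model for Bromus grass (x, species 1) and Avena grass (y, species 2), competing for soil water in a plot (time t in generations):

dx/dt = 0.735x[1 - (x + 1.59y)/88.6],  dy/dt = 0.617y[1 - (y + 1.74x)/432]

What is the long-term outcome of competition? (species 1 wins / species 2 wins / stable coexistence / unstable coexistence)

Compare the nullcline intercepts: K1/α12 = 88.6/1.59 = 55.7 < K2 = 432; K2/α21 = 432/1.74 = 248 > K1 = 88.6.
Since the inequalities point opposite ways, species 2 can invade but species 1 cannot.

species 2 excludes species 1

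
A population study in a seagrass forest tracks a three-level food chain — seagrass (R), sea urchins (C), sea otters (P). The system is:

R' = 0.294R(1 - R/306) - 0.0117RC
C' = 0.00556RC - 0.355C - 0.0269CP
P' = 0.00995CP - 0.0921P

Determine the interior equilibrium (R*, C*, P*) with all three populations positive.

R* ≈ 193, C* ≈ 9.26, P* ≈ 26.8

From dP/dt = 0: 0.00995C* = 0.0921, so C* = 9.26.
From dR/dt = 0: 0.294(1 - R*/306) = 0.0117·9.26, giving R* = 306·(1 - 0.368) = 193.
From dC/dt = 0: 0.00556·193 - 0.355 = 0.0269P*, so P* = 0.72/0.0269 = 26.8.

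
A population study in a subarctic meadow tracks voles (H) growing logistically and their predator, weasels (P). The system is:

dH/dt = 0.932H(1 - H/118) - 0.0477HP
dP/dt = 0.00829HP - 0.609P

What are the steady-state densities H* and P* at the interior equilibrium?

H* ≈ 73.5, P* ≈ 7.37

From dP/dt = 0 with P > 0: 0.00829H* = 0.609, so H* = 73.5.
Substitute into dH/dt = 0: 0.932(1 - 73.5/118) = 0.0477P*.
The bracket is 0.377, giving P* = 0.352/0.0477 = 7.37.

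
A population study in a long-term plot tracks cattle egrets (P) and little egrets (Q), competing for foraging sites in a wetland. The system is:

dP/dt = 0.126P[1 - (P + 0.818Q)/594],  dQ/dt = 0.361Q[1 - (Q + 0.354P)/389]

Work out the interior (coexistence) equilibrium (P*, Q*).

Setting both brackets to zero gives the nullclines P + 0.818Q = 594 and 0.354P + Q = 389.
Substituting Q = 389 - 0.354P into the first: P(1 - 0.818·0.354) = 594 - 0.818·389.
So P* = 276/0.71 = 388, and then Q* = 389 - 0.354·388 = 252.

P* ≈ 388, Q* ≈ 252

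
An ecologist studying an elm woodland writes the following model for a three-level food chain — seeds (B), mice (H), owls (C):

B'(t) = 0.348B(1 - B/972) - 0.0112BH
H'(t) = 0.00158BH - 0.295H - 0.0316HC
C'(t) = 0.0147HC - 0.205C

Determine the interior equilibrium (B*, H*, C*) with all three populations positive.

B* ≈ 536, H* ≈ 13.9, C* ≈ 17.5

From dC/dt = 0: 0.0147H* = 0.205, so H* = 13.9.
From dB/dt = 0: 0.348(1 - B*/972) = 0.0112·13.9, giving B* = 972·(1 - 0.449) = 536.
From dH/dt = 0: 0.00158·536 - 0.295 = 0.0316C*, so C* = 0.551/0.0316 = 17.5.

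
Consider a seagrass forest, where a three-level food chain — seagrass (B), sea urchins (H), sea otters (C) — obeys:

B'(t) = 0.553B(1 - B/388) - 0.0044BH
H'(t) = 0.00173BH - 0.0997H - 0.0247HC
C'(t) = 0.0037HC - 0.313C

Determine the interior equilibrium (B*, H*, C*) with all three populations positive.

From dC/dt = 0: 0.0037H* = 0.313, so H* = 84.6.
From dB/dt = 0: 0.553(1 - B*/388) = 0.0044·84.6, giving B* = 388·(1 - 0.673) = 127.
From dH/dt = 0: 0.00173·127 - 0.0997 = 0.0247C*, so C* = 0.12/0.0247 = 4.85.

B* ≈ 127, H* ≈ 84.6, C* ≈ 4.85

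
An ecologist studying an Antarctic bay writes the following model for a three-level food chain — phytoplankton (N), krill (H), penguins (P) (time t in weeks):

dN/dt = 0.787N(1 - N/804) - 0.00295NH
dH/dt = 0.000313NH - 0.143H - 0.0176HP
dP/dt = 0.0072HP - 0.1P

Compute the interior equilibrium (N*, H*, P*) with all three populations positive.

N* ≈ 762, H* ≈ 13.9, P* ≈ 5.43

From dP/dt = 0: 0.0072H* = 0.1, so H* = 13.9.
From dN/dt = 0: 0.787(1 - N*/804) = 0.00295·13.9, giving N* = 804·(1 - 0.0521) = 762.
From dH/dt = 0: 0.000313·762 - 0.143 = 0.0176P*, so P* = 0.0956/0.0176 = 5.43.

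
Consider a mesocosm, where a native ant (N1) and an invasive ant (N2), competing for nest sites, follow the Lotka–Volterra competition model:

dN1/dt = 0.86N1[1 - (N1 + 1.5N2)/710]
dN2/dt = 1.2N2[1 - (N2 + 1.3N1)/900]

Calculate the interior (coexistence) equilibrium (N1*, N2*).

Setting both brackets to zero gives the nullclines N1 + 1.5N2 = 710 and 1.3N1 + N2 = 900.
Substituting N2 = 900 - 1.3N1 into the first: N1(1 - 1.5·1.3) = 710 - 1.5·900.
So N1* = -640/-0.95 = 674, and then N2* = 900 - 1.3·674 = 24.2.

N1* ≈ 674, N2* ≈ 24.2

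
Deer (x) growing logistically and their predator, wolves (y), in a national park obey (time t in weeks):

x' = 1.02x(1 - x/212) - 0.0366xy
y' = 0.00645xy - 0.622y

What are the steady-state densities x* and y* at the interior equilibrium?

From dy/dt = 0 with y > 0: 0.00645x* = 0.622, so x* = 96.4.
Substitute into dx/dt = 0: 1.02(1 - 96.4/212) = 0.0366y*.
The bracket is 0.545, giving y* = 0.556/0.0366 = 15.2.

x* ≈ 96.4, y* ≈ 15.2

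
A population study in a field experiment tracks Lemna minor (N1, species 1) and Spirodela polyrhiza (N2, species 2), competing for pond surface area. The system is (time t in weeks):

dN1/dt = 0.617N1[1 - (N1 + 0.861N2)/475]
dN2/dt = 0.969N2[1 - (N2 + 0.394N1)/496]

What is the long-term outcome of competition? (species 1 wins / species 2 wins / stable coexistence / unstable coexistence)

Compare the nullcline intercepts: K1/α12 = 475/0.861 = 552 > K2 = 496; K2/α21 = 496/0.394 = 1260 > K1 = 475.
Since both inequalities hold, each species can invade when rare, so the interior equilibrium is stable.

stable coexistence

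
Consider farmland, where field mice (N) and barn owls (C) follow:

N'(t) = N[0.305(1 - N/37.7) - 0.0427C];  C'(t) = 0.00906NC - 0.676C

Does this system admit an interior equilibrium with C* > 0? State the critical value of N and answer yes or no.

Threshold N = 74.6; K < 74.6, so no, the predator goes extinct.

The predator equation gives dC/dt > 0 only when N > 0.676/0.00906 = 74.6.
Without the predator, N → K = 37.7. Since 37.7 < 74.6, the predator cannot invade.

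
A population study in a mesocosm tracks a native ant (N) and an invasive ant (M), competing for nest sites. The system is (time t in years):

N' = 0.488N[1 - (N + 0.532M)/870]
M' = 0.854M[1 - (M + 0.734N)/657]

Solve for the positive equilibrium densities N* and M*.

N* ≈ 854, M* ≈ 30.2

Setting both brackets to zero gives the nullclines N + 0.532M = 870 and 0.734N + M = 657.
Substituting M = 657 - 0.734N into the first: N(1 - 0.532·0.734) = 870 - 0.532·657.
So N* = 520/0.61 = 854, and then M* = 657 - 0.734·854 = 30.2.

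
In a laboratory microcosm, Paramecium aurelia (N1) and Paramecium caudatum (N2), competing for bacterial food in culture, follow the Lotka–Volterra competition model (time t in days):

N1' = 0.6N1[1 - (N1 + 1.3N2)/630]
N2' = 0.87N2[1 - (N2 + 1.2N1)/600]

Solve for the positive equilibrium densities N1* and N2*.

N1* ≈ 268, N2* ≈ 279

Setting both brackets to zero gives the nullclines N1 + 1.3N2 = 630 and 1.2N1 + N2 = 600.
Substituting N2 = 600 - 1.2N1 into the first: N1(1 - 1.3·1.2) = 630 - 1.3·600.
So N1* = -150/-0.56 = 268, and then N2* = 600 - 1.2·268 = 279.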